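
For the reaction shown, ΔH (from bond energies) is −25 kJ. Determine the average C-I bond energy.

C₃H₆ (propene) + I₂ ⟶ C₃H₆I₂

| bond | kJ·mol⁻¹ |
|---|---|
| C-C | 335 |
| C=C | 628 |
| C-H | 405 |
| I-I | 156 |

Let D be the C-I bond energy.
Σ(broken) = 1×335 + 6×405 + 1×628 + 1×156 = 3549
Σ(formed) = 2×335 + 6×405 + 2×D = 3100 + 2D
ΔH = Σ(broken) − Σ(formed) = (3549) − (3100 + 2D) = +449 − 2D
Setting this equal to −25 kJ gives 2D = 474, so D = 237 kJ/mol.

D(C-I) ≈ 237 kJ/mol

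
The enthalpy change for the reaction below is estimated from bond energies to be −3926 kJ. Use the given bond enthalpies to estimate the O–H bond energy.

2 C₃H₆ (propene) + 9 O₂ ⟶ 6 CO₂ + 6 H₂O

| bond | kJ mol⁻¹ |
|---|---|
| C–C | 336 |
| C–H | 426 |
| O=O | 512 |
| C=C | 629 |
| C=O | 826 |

Let D be the O–H bond energy.
Σ(broken) = 2×336 + 12×426 + 2×629 + 9×512 = 11650
Σ(formed) = 12×826 + 12×D = 9912 + 12D
ΔH = Σ(broken) − Σ(formed) = (11650) − (9912 + 12D) = +1738 − 12D
Setting this equal to −3926 kJ gives 12D = 5664, so D = 472 kJ/mol.

D(O–H) ≈ 472 kJ/mol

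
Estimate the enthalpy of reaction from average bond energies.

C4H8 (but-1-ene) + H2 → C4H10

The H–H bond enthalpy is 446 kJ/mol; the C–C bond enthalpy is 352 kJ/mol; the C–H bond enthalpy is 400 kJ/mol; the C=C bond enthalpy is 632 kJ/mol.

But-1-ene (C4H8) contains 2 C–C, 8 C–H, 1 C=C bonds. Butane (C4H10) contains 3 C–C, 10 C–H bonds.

ΔH ≈ −74 kJ

Bonds broken (reactants):
  C–C: 2 × 352 = 704
  C–H: 8 × 400 = 3200
  C=C: 1 × 632 = 632
  H–H: 1 × 446 = 446
  Σ(broken) = 4982 kJ
Bonds formed (products):
  C–C: 3 × 352 = 1056
  C–H: 10 × 400 = 4000
  Σ(formed) = 5056 kJ
ΔH = Σ(broken) − Σ(formed) = 4982 − 5056 = −74 kJ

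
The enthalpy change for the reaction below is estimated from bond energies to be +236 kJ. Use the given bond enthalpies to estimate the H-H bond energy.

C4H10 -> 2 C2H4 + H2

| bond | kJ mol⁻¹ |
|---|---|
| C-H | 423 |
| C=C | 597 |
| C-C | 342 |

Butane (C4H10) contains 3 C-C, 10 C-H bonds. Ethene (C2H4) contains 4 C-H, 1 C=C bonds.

D(H-H) ≈ 442 kJ/mol

Let D be the H-H bond energy.
Σ(broken) = 3×342 + 10×423 = 5256
Σ(formed) = 8×423 + 2×597 + 1×D = 4578 + D
ΔH = Σ(broken) − Σ(formed) = (5256) − (4578 + D) = +678 − D
Setting this equal to +236 kJ gives D = 442 kJ/mol.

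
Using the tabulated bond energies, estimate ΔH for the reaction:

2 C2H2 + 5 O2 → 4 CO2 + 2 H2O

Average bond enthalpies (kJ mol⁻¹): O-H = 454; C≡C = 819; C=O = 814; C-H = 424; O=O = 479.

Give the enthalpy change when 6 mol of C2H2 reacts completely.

ΔH = −7797 kJ

Bonds broken (reactants):
  C≡C: 2 × 819 = 1638
  C-H: 4 × 424 = 1696
  O=O: 5 × 479 = 2395
  Σ(broken) = 5729 kJ
Bonds formed (products):
  C=O: 8 × 814 = 6512
  O-H: 4 × 454 = 1816
  Σ(formed) = 8328 kJ
ΔH = Σ(broken) − Σ(formed) = 5729 − 8328 = −2599 kJ
For 3× the reaction as written: 3 × (−2599) = −7797 kJ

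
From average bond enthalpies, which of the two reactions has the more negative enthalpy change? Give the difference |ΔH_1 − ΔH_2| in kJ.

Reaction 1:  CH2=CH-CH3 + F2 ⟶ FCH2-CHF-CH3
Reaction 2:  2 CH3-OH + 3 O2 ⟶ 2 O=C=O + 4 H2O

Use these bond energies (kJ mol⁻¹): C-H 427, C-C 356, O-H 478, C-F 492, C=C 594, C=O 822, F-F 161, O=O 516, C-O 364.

Reaction 2, by 733 kJ

Reaction 1:
  Bonds broken (reactants):
    C-C: 1 × 356 = 356
    C-H: 6 × 427 = 2562
    C=C: 1 × 594 = 594
    F-F: 1 × 161 = 161
    Σ(broken) = 3673 kJ
  Bonds formed (products):
    C-C: 2 × 356 = 712
    C-F: 2 × 492 = 984
    C-H: 6 × 427 = 2562
    Σ(formed) = 4258 kJ
  ΔH_1 = 3673 − 4258 = −585 kJ
Reaction 2:
  Bonds broken (reactants):
    C-H: 6 × 427 = 2562
    C-O: 2 × 364 = 728
    O-H: 2 × 478 = 956
    O=O: 3 × 516 = 1548
    Σ(broken) = 5794 kJ
  Bonds formed (products):
    C=O: 4 × 822 = 3288
    O-H: 8 × 478 = 3824
    Σ(formed) = 7112 kJ
  ΔH_2 = 5794 − 7112 = −1318 kJ
ΔH_1 − ΔH_2 = +733 kJ, so reaction 2 has the more negative ΔH; |ΔH_1 − ΔH_2| = 733 kJ.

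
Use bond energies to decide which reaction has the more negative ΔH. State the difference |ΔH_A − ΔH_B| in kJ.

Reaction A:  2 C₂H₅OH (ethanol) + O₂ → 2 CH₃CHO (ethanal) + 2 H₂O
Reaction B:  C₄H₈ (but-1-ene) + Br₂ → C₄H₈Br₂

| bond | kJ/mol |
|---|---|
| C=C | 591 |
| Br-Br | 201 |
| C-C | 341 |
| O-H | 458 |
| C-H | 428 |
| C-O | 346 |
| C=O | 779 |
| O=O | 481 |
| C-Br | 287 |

Reaction A:
  Bonds broken (reactants):
    C-C: 2 × 341 = 682
    C-H: 10 × 428 = 4280
    C-O: 2 × 346 = 692
    O-H: 2 × 458 = 916
    O=O: 1 × 481 = 481
    Σ(broken) = 7051 kJ
  Bonds formed (products):
    C-C: 2 × 341 = 682
    C-H: 8 × 428 = 3424
    C=O: 2 × 779 = 1558
    O-H: 4 × 458 = 1832
    Σ(formed) = 7496 kJ
  ΔH_A = 7051 − 7496 = −445 kJ
Reaction B:
  Bonds broken (reactants):
    Br-Br: 1 × 201 = 201
    C-C: 2 × 341 = 682
    C-H: 8 × 428 = 3424
    C=C: 1 × 591 = 591
    Σ(broken) = 4898 kJ
  Bonds formed (products):
    C-Br: 2 × 287 = 574
    C-C: 3 × 341 = 1023
    C-H: 8 × 428 = 3424
    Σ(formed) = 5021 kJ
  ΔH_B = 4898 − 5021 = −123 kJ
ΔH_A − ΔH_B = −322 kJ, so reaction A has the more negative ΔH; |ΔH_A − ΔH_B| = 322 kJ.

Reaction A, by 322 kJ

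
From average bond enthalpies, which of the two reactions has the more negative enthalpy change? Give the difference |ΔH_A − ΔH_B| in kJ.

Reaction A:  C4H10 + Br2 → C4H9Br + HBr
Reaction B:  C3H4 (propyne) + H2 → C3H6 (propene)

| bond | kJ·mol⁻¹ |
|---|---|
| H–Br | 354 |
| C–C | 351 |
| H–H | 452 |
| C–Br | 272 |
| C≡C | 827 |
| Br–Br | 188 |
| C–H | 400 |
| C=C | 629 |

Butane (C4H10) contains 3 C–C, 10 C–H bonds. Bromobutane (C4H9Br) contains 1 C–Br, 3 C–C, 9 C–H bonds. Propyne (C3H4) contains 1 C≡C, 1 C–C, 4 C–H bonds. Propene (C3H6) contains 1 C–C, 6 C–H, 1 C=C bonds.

Reaction B, by 112 kJ

Reaction A:
  Bonds broken (reactants):
    Br–Br: 1 × 188 = 188
    C–C: 3 × 351 = 1053
    C–H: 10 × 400 = 4000
    Σ(broken) = 5241 kJ
  Bonds formed (products):
    C–Br: 1 × 272 = 272
    C–C: 3 × 351 = 1053
    C–H: 9 × 400 = 3600
    H–Br: 1 × 354 = 354
    Σ(formed) = 5279 kJ
  ΔH_A = 5241 − 5279 = −38 kJ
Reaction B:
  Bonds broken (reactants):
    C≡C: 1 × 827 = 827
    C–C: 1 × 351 = 351
    C–H: 4 × 400 = 1600
    H–H: 1 × 452 = 452
    Σ(broken) = 3230 kJ
  Bonds formed (products):
    C–C: 1 × 351 = 351
    C–H: 6 × 400 = 2400
    C=C: 1 × 629 = 629
    Σ(formed) = 3380 kJ
  ΔH_B = 3230 − 3380 = −150 kJ
ΔH_A − ΔH_B = +112 kJ, so reaction B has the more negative ΔH; |ΔH_A − ΔH_B| = 112 kJ.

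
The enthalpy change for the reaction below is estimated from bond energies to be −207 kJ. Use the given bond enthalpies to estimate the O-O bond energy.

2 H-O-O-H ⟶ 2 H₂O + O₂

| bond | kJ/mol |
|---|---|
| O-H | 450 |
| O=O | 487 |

D(O-O) ≈ 140 kJ/mol

Let D be the O-O bond energy.
Σ(broken) = 4×450 + 2×D = 1800 + 2D
Σ(formed) = 4×450 + 1×487 = 2287
ΔH = Σ(broken) − Σ(formed) = (1800 + 2D) − (2287) = −487 + 2D
Setting this equal to −207 kJ gives 2D = 280, so D = 140 kJ/mol.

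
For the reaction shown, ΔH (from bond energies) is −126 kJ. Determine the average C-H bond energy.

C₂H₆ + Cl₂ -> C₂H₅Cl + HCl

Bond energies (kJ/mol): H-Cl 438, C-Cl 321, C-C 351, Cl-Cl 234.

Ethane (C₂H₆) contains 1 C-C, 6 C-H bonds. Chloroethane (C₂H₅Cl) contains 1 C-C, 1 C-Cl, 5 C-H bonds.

D(C-H) ≈ 399 kJ/mol

Let D be the C-H bond energy.
Σ(broken) = 1×351 + 6×D + 1×234 = 585 + 6D
Σ(formed) = 1×351 + 1×321 + 5×D + 1×438 = 1110 + 5D
ΔH = Σ(broken) − Σ(formed) = (585 + 6D) − (1110 + 5D) = −525 + D
Setting this equal to −126 kJ gives D = 399 kJ/mol.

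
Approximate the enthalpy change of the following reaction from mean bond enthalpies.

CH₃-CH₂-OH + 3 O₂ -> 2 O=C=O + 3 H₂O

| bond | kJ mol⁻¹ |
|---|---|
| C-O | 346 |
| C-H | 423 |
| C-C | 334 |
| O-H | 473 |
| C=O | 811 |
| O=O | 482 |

Bonds broken (reactants):
  C-C: 1 × 334 = 334
  C-H: 5 × 423 = 2115
  C-O: 1 × 346 = 346
  O-H: 1 × 473 = 473
  O=O: 3 × 482 = 1446
  Σ(broken) = 4714 kJ
Bonds formed (products):
  C=O: 4 × 811 = 3244
  O-H: 6 × 473 = 2838
  Σ(formed) = 6082 kJ
ΔH = Σ(broken) − Σ(formed) = 4714 − 6082 = −1368 kJ

ΔH ≈ −1368 kJ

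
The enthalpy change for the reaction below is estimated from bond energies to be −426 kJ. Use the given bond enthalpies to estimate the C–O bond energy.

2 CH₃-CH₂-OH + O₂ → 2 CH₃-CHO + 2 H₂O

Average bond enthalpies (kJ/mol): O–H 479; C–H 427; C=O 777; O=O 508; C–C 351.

D(C–O) ≈ 362 kJ/mol

Let D be the C–O bond energy.
Σ(broken) = 2×351 + 10×427 + 2×D + 2×479 + 1×508 = 6438 + 2D
Σ(formed) = 2×351 + 8×427 + 2×777 + 4×479 = 7588
ΔH = Σ(broken) − Σ(formed) = (6438 + 2D) − (7588) = −1150 + 2D
Setting this equal to −426 kJ gives 2D = 724, so D = 362 kJ/mol.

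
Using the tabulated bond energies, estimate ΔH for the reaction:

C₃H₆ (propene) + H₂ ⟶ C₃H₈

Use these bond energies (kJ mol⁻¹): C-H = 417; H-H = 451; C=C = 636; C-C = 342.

ΔH ≈ −89 kJ

Bonds broken (reactants):
  C-C: 1 × 342 = 342
  C-H: 6 × 417 = 2502
  C=C: 1 × 636 = 636
  H-H: 1 × 451 = 451
  Σ(broken) = 3931 kJ
Bonds formed (products):
  C-C: 2 × 342 = 684
  C-H: 8 × 417 = 3336
  Σ(formed) = 4020 kJ
ΔH = Σ(broken) − Σ(formed) = 3931 − 4020 = −89 kJ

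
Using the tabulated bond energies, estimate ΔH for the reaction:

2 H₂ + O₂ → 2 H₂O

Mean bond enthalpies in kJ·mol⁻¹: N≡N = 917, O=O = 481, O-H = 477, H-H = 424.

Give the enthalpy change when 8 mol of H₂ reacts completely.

ΔH = −2316 kJ

Bonds broken (reactants):
  H-H: 2 × 424 = 848
  O=O: 1 × 481 = 481
  Σ(broken) = 1329 kJ
Bonds formed (products):
  O-H: 4 × 477 = 1908
  Σ(formed) = 1908 kJ
ΔH = Σ(broken) − Σ(formed) = 1329 − 1908 = −579 kJ
For 4× the reaction as written: 4 × (−579) = −2316 kJ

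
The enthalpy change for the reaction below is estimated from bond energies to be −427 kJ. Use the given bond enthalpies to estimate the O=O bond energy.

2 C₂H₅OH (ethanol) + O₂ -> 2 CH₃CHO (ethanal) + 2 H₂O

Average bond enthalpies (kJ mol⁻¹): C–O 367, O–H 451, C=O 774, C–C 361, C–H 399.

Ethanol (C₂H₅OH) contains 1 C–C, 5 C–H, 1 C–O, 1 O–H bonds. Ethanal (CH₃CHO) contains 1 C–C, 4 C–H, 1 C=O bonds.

D(O=O) ≈ 491 kJ/mol

Let D be the O=O bond energy.
Σ(broken) = 2×361 + 10×399 + 2×367 + 2×451 + 1×D = 6348 + D
Σ(formed) = 2×361 + 8×399 + 2×774 + 4×451 = 7266
ΔH = Σ(broken) − Σ(formed) = (6348 + D) − (7266) = −918 + D
Setting this equal to −427 kJ gives D = 491 kJ/mol.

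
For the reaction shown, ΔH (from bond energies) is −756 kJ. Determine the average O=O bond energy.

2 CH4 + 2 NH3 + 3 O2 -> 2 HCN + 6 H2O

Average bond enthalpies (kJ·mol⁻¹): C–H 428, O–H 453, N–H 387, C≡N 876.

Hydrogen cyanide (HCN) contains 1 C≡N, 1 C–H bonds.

Let D be the O=O bond energy.
Σ(broken) = 8×428 + 6×387 + 3×D = 5746 + 3D
Σ(formed) = 2×876 + 2×428 + 12×453 = 8044
ΔH = Σ(broken) − Σ(formed) = (5746 + 3D) − (8044) = −2298 + 3D
Setting this equal to −756 kJ gives 3D = 1542, so D = 514 kJ/mol.

D(O=O) ≈ 514 kJ/mol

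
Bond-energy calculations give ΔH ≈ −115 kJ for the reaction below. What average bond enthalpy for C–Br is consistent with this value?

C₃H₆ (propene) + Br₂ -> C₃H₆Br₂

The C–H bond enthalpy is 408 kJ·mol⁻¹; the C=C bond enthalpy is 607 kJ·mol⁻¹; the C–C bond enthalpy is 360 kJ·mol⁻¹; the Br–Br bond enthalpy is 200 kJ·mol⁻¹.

Let D be the C–Br bond energy.
Σ(broken) = 1×200 + 1×360 + 6×408 + 1×607 = 3615
Σ(formed) = 2×D + 2×360 + 6×408 = 3168 + 2D
ΔH = Σ(broken) − Σ(formed) = (3615) − (3168 + 2D) = +447 − 2D
Setting this equal to −115 kJ gives 2D = 562, so D = 281 kJ/mol.

D(C–Br) ≈ 281 kJ/mol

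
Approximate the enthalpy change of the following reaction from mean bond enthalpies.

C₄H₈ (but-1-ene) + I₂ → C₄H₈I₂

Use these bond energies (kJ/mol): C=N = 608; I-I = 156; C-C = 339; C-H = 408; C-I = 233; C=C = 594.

ΔH ≈ −55 kJ

Bonds broken (reactants):
  C-C: 2 × 339 = 678
  C-H: 8 × 408 = 3264
  C=C: 1 × 594 = 594
  I-I: 1 × 156 = 156
  Σ(broken) = 4692 kJ
Bonds formed (products):
  C-C: 3 × 339 = 1017
  C-H: 8 × 408 = 3264
  C-I: 2 × 233 = 466
  Σ(formed) = 4747 kJ
ΔH = Σ(broken) − Σ(formed) = 4692 − 4747 = −55 kJ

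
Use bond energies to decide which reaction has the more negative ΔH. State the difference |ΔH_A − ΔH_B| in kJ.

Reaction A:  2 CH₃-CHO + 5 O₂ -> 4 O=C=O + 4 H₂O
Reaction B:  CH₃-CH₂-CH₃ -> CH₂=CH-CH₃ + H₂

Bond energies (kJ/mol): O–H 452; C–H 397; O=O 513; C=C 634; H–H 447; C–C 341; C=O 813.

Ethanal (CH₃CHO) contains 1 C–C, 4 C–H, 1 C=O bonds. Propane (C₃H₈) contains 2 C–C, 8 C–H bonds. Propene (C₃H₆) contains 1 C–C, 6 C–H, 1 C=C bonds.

Reaction A, by 2125 kJ

Reaction A:
  Bonds broken (reactants):
    C–C: 2 × 341 = 682
    C–H: 8 × 397 = 3176
    C=O: 2 × 813 = 1626
    O=O: 5 × 513 = 2565
    Σ(broken) = 8049 kJ
  Bonds formed (products):
    C=O: 8 × 813 = 6504
    O–H: 8 × 452 = 3616
    Σ(formed) = 10120 kJ
  ΔH_A = 8049 − 10120 = −2071 kJ
Reaction B:
  Bonds broken (reactants):
    C–C: 2 × 341 = 682
    C–H: 8 × 397 = 3176
    Σ(broken) = 3858 kJ
  Bonds formed (products):
    C–C: 1 × 341 = 341
    C–H: 6 × 397 = 2382
    C=C: 1 × 634 = 634
    H–H: 1 × 447 = 447
    Σ(formed) = 3804 kJ
  ΔH_B = 3858 − 3804 = +54 kJ
ΔH_A − ΔH_B = −2125 kJ, so reaction A has the more negative ΔH; |ΔH_A − ΔH_B| = 2125 kJ.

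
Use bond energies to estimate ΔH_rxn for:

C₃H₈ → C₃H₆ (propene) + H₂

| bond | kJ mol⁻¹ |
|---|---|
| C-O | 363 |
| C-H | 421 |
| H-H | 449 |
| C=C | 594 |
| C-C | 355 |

Bonds broken (reactants):
  C-C: 2 × 355 = 710
  C-H: 8 × 421 = 3368
  Σ(broken) = 4078 kJ
Bonds formed (products):
  C-C: 1 × 355 = 355
  C-H: 6 × 421 = 2526
  C=C: 1 × 594 = 594
  H-H: 1 × 449 = 449
  Σ(formed) = 3924 kJ
ΔH = Σ(broken) − Σ(formed) = 4078 − 3924 = +154 kJ

ΔH ≈ +154 kJ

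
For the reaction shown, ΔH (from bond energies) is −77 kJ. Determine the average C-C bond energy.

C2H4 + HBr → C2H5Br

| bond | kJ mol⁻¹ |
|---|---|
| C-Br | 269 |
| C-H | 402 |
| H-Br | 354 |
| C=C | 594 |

Let D be the C-C bond energy.
Σ(broken) = 4×402 + 1×594 + 1×354 = 2556
Σ(formed) = 1×269 + 1×D + 5×402 = 2279 + D
ΔH = Σ(broken) − Σ(formed) = (2556) − (2279 + D) = +277 − D
Setting this equal to −77 kJ gives D = 354 kJ/mol.

D(C-C) ≈ 354 kJ/mol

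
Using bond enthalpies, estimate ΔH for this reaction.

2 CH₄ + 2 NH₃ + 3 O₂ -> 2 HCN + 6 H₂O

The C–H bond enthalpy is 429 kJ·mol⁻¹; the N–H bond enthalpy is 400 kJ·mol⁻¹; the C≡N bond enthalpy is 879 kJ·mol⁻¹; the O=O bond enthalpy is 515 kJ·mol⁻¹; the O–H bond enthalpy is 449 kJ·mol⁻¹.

ΔH ≈ −627 kJ

Bonds broken (reactants):
  C–H: 8 × 429 = 3432
  N–H: 6 × 400 = 2400
  O=O: 3 × 515 = 1545
  Σ(broken) = 7377 kJ
Bonds formed (products):
  C≡N: 2 × 879 = 1758
  C–H: 2 × 429 = 858
  O–H: 12 × 449 = 5388
  Σ(formed) = 8004 kJ
ΔH = Σ(broken) − Σ(formed) = 7377 − 8004 = −627 kJ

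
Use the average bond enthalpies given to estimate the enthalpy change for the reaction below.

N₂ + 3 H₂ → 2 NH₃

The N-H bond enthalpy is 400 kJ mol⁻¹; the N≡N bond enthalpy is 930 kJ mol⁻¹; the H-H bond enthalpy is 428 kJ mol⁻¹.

Bonds broken (reactants):
  H-H: 3 × 428 = 1284
  N≡N: 1 × 930 = 930
  Σ(broken) = 2214 kJ
Bonds formed (products):
  N-H: 6 × 400 = 2400
  Σ(formed) = 2400 kJ
ΔH = Σ(broken) − Σ(formed) = 2214 − 2400 = −186 kJ

ΔH ≈ −186 kJ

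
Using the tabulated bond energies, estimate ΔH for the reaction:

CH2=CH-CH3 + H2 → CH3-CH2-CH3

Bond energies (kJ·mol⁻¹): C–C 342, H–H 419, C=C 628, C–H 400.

ΔH ≈ −95 kJ

Bonds broken (reactants):
  C–C: 1 × 342 = 342
  C–H: 6 × 400 = 2400
  C=C: 1 × 628 = 628
  H–H: 1 × 419 = 419
  Σ(broken) = 3789 kJ
Bonds formed (products):
  C–C: 2 × 342 = 684
  C–H: 8 × 400 = 3200
  Σ(formed) = 3884 kJ
ΔH = Σ(broken) − Σ(formed) = 3789 − 3884 = −95 kJ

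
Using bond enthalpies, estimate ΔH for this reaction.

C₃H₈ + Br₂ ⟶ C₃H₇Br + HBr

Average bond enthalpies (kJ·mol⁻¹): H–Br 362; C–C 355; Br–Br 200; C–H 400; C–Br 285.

ΔH ≈ −47 kJ

Bonds broken (reactants):
  Br–Br: 1 × 200 = 200
  C–C: 2 × 355 = 710
  C–H: 8 × 400 = 3200
  Σ(broken) = 4110 kJ
Bonds formed (products):
  C–Br: 1 × 285 = 285
  C–C: 2 × 355 = 710
  C–H: 7 × 400 = 2800
  H–Br: 1 × 362 = 362
  Σ(formed) = 4157 kJ
ΔH = Σ(broken) − Σ(formed) = 4110 − 4157 = −47 kJ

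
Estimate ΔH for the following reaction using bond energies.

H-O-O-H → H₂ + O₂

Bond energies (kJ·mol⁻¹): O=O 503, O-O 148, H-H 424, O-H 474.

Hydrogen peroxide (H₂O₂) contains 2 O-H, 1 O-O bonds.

Bonds broken (reactants):
  O-H: 2 × 474 = 948
  O-O: 1 × 148 = 148
  Σ(broken) = 1096 kJ
Bonds formed (products):
  H-H: 1 × 424 = 424
  O=O: 1 × 503 = 503
  Σ(formed) = 927 kJ
ΔH = Σ(broken) − Σ(formed) = 1096 − 927 = +169 kJ

ΔH ≈ +169 kJ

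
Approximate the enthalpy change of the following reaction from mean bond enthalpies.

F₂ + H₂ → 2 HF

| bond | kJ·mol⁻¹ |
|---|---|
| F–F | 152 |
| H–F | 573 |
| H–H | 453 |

Bonds broken (reactants):
  F–F: 1 × 152 = 152
  H–H: 1 × 453 = 453
  Σ(broken) = 605 kJ
Bonds formed (products):
  H–F: 2 × 573 = 1146
  Σ(formed) = 1146 kJ
ΔH = Σ(broken) − Σ(formed) = 605 − 1146 = −541 kJ

ΔH ≈ −541 kJ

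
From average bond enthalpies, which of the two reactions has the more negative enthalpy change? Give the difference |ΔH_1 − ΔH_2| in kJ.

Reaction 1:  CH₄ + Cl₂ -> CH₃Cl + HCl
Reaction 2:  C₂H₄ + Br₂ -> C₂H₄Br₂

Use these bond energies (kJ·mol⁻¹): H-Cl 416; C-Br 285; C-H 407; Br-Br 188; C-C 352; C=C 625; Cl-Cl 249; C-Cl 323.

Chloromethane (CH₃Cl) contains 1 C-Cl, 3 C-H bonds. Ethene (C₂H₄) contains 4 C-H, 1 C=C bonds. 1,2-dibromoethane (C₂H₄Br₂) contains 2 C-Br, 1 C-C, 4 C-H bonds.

Reaction 2, by 26 kJ

Reaction 1:
  Bonds broken (reactants):
    C-H: 4 × 407 = 1628
    Cl-Cl: 1 × 249 = 249
    Σ(broken) = 1877 kJ
  Bonds formed (products):
    C-Cl: 1 × 323 = 323
    C-H: 3 × 407 = 1221
    H-Cl: 1 × 416 = 416
    Σ(formed) = 1960 kJ
  ΔH_1 = 1877 − 1960 = −83 kJ
Reaction 2:
  Bonds broken (reactants):
    Br-Br: 1 × 188 = 188
    C-H: 4 × 407 = 1628
    C=C: 1 × 625 = 625
    Σ(broken) = 2441 kJ
  Bonds formed (products):
    C-Br: 2 × 285 = 570
    C-C: 1 × 352 = 352
    C-H: 4 × 407 = 1628
    Σ(formed) = 2550 kJ
  ΔH_2 = 2441 − 2550 = −109 kJ
ΔH_1 − ΔH_2 = +26 kJ, so reaction 2 has the more negative ΔH; |ΔH_1 − ΔH_2| = 26 kJ.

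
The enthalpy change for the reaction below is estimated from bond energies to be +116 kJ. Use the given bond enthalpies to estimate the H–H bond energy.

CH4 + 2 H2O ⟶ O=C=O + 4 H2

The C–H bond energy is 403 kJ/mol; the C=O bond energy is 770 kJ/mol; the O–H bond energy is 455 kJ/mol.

D(H–H) ≈ 444 kJ/mol

Let D be the H–H bond energy.
Σ(broken) = 4×403 + 4×455 = 3432
Σ(formed) = 2×770 + 4×D = 1540 + 4D
ΔH = Σ(broken) − Σ(formed) = (3432) − (1540 + 4D) = +1892 − 4D
Setting this equal to +116 kJ gives 4D = 1776, so D = 444 kJ/mol.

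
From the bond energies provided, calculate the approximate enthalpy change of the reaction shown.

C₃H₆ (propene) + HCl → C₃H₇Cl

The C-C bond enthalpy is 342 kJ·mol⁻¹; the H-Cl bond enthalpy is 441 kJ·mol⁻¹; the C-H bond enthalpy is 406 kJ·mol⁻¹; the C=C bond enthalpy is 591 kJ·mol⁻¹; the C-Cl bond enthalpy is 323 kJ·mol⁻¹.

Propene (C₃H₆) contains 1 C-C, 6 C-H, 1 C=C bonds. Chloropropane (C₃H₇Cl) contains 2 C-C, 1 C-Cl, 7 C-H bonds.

Bonds broken (reactants):
  C-C: 1 × 342 = 342
  C-H: 6 × 406 = 2436
  C=C: 1 × 591 = 591
  H-Cl: 1 × 441 = 441
  Σ(broken) = 3810 kJ
Bonds formed (products):
  C-C: 2 × 342 = 684
  C-Cl: 1 × 323 = 323
  C-H: 7 × 406 = 2842
  Σ(formed) = 3849 kJ
ΔH = Σ(broken) − Σ(formed) = 3810 − 3849 = −39 kJ

ΔH ≈ −39 kJ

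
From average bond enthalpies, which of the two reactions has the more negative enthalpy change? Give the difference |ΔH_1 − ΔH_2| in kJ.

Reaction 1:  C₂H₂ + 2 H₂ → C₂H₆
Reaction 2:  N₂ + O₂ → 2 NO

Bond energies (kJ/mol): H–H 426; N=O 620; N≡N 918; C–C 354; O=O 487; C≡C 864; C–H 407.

Reaction 1:
  Bonds broken (reactants):
    C≡C: 1 × 864 = 864
    C–H: 2 × 407 = 814
    H–H: 2 × 426 = 852
    Σ(broken) = 2530 kJ
  Bonds formed (products):
    C–C: 1 × 354 = 354
    C–H: 6 × 407 = 2442
    Σ(formed) = 2796 kJ
  ΔH_1 = 2530 − 2796 = −266 kJ
Reaction 2:
  Bonds broken (reactants):
    N≡N: 1 × 918 = 918
    O=O: 1 × 487 = 487
    Σ(broken) = 1405 kJ
  Bonds formed (products):
    N=O: 2 × 620 = 1240
    Σ(formed) = 1240 kJ
  ΔH_2 = 1405 − 1240 = +165 kJ
ΔH_1 − ΔH_2 = −431 kJ, so reaction 1 has the more negative ΔH; |ΔH_1 − ΔH_2| = 431 kJ.

Reaction 1, by 431 kJ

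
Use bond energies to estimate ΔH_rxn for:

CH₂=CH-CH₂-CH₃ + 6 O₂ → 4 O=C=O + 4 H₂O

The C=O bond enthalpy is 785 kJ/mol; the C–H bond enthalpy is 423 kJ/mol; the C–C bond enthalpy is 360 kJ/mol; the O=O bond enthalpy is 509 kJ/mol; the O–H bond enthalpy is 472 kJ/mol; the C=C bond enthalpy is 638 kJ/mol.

ΔH ≈ −2260 kJ

Bonds broken (reactants):
  C–C: 2 × 360 = 720
  C–H: 8 × 423 = 3384
  C=C: 1 × 638 = 638
  O=O: 6 × 509 = 3054
  Σ(broken) = 7796 kJ
Bonds formed (products):
  C=O: 8 × 785 = 6280
  O–H: 8 × 472 = 3776
  Σ(formed) = 10056 kJ
ΔH = Σ(broken) − Σ(formed) = 7796 − 10056 = −2260 kJ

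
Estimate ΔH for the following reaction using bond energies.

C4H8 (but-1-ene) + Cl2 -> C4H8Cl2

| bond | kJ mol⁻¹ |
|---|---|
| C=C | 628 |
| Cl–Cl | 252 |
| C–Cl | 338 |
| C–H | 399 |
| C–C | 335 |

ΔH ≈ −131 kJ

Bonds broken (reactants):
  C–C: 2 × 335 = 670
  C–H: 8 × 399 = 3192
  C=C: 1 × 628 = 628
  Cl–Cl: 1 × 252 = 252
  Σ(broken) = 4742 kJ
Bonds formed (products):
  C–C: 3 × 335 = 1005
  C–Cl: 2 × 338 = 676
  C–H: 8 × 399 = 3192
  Σ(formed) = 4873 kJ
ΔH = Σ(broken) − Σ(formed) = 4742 − 4873 = −131 kJ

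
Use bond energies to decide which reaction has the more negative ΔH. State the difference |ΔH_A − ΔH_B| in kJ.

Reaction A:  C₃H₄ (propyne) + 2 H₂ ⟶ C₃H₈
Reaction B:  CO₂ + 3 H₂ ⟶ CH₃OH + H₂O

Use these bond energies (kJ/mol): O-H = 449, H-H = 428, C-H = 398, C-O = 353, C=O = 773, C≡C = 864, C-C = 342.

Reaction A:
  Bonds broken (reactants):
    C≡C: 1 × 864 = 864
    C-C: 1 × 342 = 342
    C-H: 4 × 398 = 1592
    H-H: 2 × 428 = 856
    Σ(broken) = 3654 kJ
  Bonds formed (products):
    C-C: 2 × 342 = 684
    C-H: 8 × 398 = 3184
    Σ(formed) = 3868 kJ
  ΔH_A = 3654 − 3868 = −214 kJ
Reaction B:
  Bonds broken (reactants):
    C=O: 2 × 773 = 1546
    H-H: 3 × 428 = 1284
    Σ(broken) = 2830 kJ
  Bonds formed (products):
    C-H: 3 × 398 = 1194
    C-O: 1 × 353 = 353
    O-H: 3 × 449 = 1347
    Σ(formed) = 2894 kJ
  ΔH_B = 2830 − 2894 = −64 kJ
ΔH_A − ΔH_B = −150 kJ, so reaction A has the more negative ΔH; |ΔH_A − ΔH_B| = 150 kJ.

Reaction A, by 150 kJ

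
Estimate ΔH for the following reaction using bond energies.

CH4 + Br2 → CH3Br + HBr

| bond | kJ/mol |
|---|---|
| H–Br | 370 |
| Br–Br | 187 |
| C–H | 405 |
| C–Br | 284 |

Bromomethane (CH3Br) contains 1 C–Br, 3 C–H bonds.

ΔH ≈ −62 kJ

Bonds broken (reactants):
  Br–Br: 1 × 187 = 187
  C–H: 4 × 405 = 1620
  Σ(broken) = 1807 kJ
Bonds formed (products):
  C–Br: 1 × 284 = 284
  C–H: 3 × 405 = 1215
  H–Br: 1 × 370 = 370
  Σ(formed) = 1869 kJ
ΔH = Σ(broken) − Σ(formed) = 1807 − 1869 = −62 kJ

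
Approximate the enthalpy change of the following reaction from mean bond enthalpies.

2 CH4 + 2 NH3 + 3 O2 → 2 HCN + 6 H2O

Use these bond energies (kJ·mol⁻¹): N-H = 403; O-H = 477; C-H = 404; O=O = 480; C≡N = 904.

ΔH ≈ −1250 kJ

Bonds broken (reactants):
  C-H: 8 × 404 = 3232
  N-H: 6 × 403 = 2418
  O=O: 3 × 480 = 1440
  Σ(broken) = 7090 kJ
Bonds formed (products):
  C≡N: 2 × 904 = 1808
  C-H: 2 × 404 = 808
  O-H: 12 × 477 = 5724
  Σ(formed) = 8340 kJ
ΔH = Σ(broken) − Σ(formed) = 7090 − 8340 = −1250 kJ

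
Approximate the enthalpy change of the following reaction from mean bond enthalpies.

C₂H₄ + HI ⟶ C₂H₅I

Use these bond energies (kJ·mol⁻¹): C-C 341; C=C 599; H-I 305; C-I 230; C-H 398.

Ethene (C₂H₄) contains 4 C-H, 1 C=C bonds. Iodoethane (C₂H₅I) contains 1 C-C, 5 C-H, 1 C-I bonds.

Bonds broken (reactants):
  C-H: 4 × 398 = 1592
  C=C: 1 × 599 = 599
  H-I: 1 × 305 = 305
  Σ(broken) = 2496 kJ
Bonds formed (products):
  C-C: 1 × 341 = 341
  C-H: 5 × 398 = 1990
  C-I: 1 × 230 = 230
  Σ(formed) = 2561 kJ
ΔH = Σ(broken) − Σ(formed) = 2496 − 2561 = −65 kJ

ΔH ≈ −65 kJ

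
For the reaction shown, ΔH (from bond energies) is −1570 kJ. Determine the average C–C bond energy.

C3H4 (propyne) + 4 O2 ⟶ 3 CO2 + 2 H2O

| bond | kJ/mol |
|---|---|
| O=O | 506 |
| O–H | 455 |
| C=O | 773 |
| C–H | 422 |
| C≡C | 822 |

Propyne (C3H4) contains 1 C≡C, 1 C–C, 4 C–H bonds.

Let D be the C–C bond energy.
Σ(broken) = 1×822 + 1×D + 4×422 + 4×506 = 4534 + D
Σ(formed) = 6×773 + 4×455 = 6458
ΔH = Σ(broken) − Σ(formed) = (4534 + D) − (6458) = −1924 + D
Setting this equal to −1570 kJ gives D = 354 kJ/mol.

D(C–C) ≈ 354 kJ/mol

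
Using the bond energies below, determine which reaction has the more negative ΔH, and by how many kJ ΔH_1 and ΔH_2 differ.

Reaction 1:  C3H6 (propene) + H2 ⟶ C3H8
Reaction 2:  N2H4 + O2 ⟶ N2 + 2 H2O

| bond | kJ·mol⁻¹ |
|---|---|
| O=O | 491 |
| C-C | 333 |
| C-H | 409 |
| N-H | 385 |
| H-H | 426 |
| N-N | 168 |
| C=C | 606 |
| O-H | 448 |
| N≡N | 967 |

Reaction 2, by 441 kJ

Reaction 1:
  Bonds broken (reactants):
    C-C: 1 × 333 = 333
    C-H: 6 × 409 = 2454
    C=C: 1 × 606 = 606
    H-H: 1 × 426 = 426
    Σ(broken) = 3819 kJ
  Bonds formed (products):
    C-C: 2 × 333 = 666
    C-H: 8 × 409 = 3272
    Σ(formed) = 3938 kJ
  ΔH_1 = 3819 − 3938 = −119 kJ
Reaction 2:
  Bonds broken (reactants):
    N-H: 4 × 385 = 1540
    N-N: 1 × 168 = 168
    O=O: 1 × 491 = 491
    Σ(broken) = 2199 kJ
  Bonds formed (products):
    N≡N: 1 × 967 = 967
    O-H: 4 × 448 = 1792
    Σ(formed) = 2759 kJ
  ΔH_2 = 2199 − 2759 = −560 kJ
ΔH_1 − ΔH_2 = +441 kJ, so reaction 2 has the more negative ΔH; |ΔH_1 − ΔH_2| = 441 kJ.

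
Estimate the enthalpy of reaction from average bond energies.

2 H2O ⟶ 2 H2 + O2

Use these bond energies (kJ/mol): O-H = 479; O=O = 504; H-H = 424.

Bonds broken (reactants):
  O-H: 4 × 479 = 1916
  Σ(broken) = 1916 kJ
Bonds formed (products):
  H-H: 2 × 424 = 848
  O=O: 1 × 504 = 504
  Σ(formed) = 1352 kJ
ΔH = Σ(broken) − Σ(formed) = 1916 − 1352 = +564 kJ

ΔH ≈ +564 kJ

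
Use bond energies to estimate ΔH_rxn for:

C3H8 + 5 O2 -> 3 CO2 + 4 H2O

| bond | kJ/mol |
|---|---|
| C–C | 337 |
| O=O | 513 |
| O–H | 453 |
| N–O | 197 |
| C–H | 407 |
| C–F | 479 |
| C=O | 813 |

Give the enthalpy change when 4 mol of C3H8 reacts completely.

Bonds broken (reactants):
  C–C: 2 × 337 = 674
  C–H: 8 × 407 = 3256
  O=O: 5 × 513 = 2565
  Σ(broken) = 6495 kJ
Bonds formed (products):
  C=O: 6 × 813 = 4878
  O–H: 8 × 453 = 3624
  Σ(formed) = 8502 kJ
ΔH = Σ(broken) − Σ(formed) = 6495 − 8502 = −2007 kJ
For 4× the reaction as written: 4 × (−2007) = −8028 kJ

ΔH = −8028 kJ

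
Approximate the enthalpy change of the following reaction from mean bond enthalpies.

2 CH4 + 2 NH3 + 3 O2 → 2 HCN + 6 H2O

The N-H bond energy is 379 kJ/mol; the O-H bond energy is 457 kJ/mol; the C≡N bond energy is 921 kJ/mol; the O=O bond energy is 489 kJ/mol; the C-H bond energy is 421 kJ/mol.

Bonds broken (reactants):
  C-H: 8 × 421 = 3368
  N-H: 6 × 379 = 2274
  O=O: 3 × 489 = 1467
  Σ(broken) = 7109 kJ
Bonds formed (products):
  C≡N: 2 × 921 = 1842
  C-H: 2 × 421 = 842
  O-H: 12 × 457 = 5484
  Σ(formed) = 8168 kJ
ΔH = Σ(broken) − Σ(formed) = 7109 − 8168 = −1059 kJ

ΔH ≈ −1059 kJ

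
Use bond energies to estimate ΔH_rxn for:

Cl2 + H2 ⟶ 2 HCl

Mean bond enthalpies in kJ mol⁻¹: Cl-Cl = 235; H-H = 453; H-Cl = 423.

Bonds broken (reactants):
  Cl-Cl: 1 × 235 = 235
  H-H: 1 × 453 = 453
  Σ(broken) = 688 kJ
Bonds formed (products):
  H-Cl: 2 × 423 = 846
  Σ(formed) = 846 kJ
ΔH = Σ(broken) − Σ(formed) = 688 − 846 = −158 kJ

ΔH ≈ −158 kJ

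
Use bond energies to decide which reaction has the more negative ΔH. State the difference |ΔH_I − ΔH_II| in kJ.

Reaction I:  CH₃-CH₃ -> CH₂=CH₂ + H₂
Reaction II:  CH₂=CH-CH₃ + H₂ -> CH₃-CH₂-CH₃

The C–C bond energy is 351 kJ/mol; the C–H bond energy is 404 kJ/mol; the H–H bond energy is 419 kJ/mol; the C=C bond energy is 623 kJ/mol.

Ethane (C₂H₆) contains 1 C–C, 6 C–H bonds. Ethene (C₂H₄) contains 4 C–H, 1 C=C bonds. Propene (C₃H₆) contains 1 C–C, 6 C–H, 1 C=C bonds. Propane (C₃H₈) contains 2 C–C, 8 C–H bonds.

Reaction II, by 234 kJ

Reaction I:
  Bonds broken (reactants):
    C–C: 1 × 351 = 351
    C–H: 6 × 404 = 2424
    Σ(broken) = 2775 kJ
  Bonds formed (products):
    C–H: 4 × 404 = 1616
    C=C: 1 × 623 = 623
    H–H: 1 × 419 = 419
    Σ(formed) = 2658 kJ
  ΔH_I = 2775 − 2658 = +117 kJ
Reaction II:
  Bonds broken (reactants):
    C–C: 1 × 351 = 351
    C–H: 6 × 404 = 2424
    C=C: 1 × 623 = 623
    H–H: 1 × 419 = 419
    Σ(broken) = 3817 kJ
  Bonds formed (products):
    C–C: 2 × 351 = 702
    C–H: 8 × 404 = 3232
    Σ(formed) = 3934 kJ
  ΔH_II = 3817 − 3934 = −117 kJ
ΔH_I − ΔH_II = +234 kJ, so reaction II has the more negative ΔH; |ΔH_I − ΔH_II| = 234 kJ.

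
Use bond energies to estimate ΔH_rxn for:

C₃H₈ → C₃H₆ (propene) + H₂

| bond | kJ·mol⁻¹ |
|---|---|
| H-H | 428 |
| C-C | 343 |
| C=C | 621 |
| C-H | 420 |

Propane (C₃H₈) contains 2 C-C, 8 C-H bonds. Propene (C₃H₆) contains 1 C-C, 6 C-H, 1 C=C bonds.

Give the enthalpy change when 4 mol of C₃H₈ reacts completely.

ΔH = +536 kJ

Bonds broken (reactants):
  C-C: 2 × 343 = 686
  C-H: 8 × 420 = 3360
  Σ(broken) = 4046 kJ
Bonds formed (products):
  C-C: 1 × 343 = 343
  C-H: 6 × 420 = 2520
  C=C: 1 × 621 = 621
  H-H: 1 × 428 = 428
  Σ(formed) = 3912 kJ
ΔH = Σ(broken) − Σ(formed) = 4046 − 3912 = +134 kJ
For 4× the reaction as written: 4 × (+134) = +536 kJ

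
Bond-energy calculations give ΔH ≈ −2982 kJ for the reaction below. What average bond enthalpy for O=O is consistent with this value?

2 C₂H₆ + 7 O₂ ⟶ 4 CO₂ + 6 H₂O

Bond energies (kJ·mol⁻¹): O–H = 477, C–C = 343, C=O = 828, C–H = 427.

Let D be the O=O bond energy.
Σ(broken) = 2×343 + 12×427 + 7×D = 5810 + 7D
Σ(formed) = 8×828 + 12×477 = 12348
ΔH = Σ(broken) − Σ(formed) = (5810 + 7D) − (12348) = −6538 + 7D
Setting this equal to −2982 kJ gives 7D = 3556, so D = 508 kJ/mol.

D(O=O) ≈ 508 kJ/mol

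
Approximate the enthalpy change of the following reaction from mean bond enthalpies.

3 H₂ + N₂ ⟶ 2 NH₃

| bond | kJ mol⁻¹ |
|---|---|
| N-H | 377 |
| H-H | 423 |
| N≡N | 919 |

ΔH ≈ −74 kJ

Bonds broken (reactants):
  H-H: 3 × 423 = 1269
  N≡N: 1 × 919 = 919
  Σ(broken) = 2188 kJ
Bonds formed (products):
  N-H: 6 × 377 = 2262
  Σ(formed) = 2262 kJ
ΔH = Σ(broken) − Σ(formed) = 2188 − 2262 = −74 kJ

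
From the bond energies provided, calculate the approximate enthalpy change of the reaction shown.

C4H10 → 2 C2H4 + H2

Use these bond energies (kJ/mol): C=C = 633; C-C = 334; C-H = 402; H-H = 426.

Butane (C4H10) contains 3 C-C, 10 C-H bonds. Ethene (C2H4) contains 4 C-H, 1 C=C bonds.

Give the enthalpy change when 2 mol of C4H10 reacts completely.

ΔH = +228 kJ

Bonds broken (reactants):
  C-C: 3 × 334 = 1002
  C-H: 10 × 402 = 4020
  Σ(broken) = 5022 kJ
Bonds formed (products):
  C-H: 8 × 402 = 3216
  C=C: 2 × 633 = 1266
  H-H: 1 × 426 = 426
  Σ(formed) = 4908 kJ
ΔH = Σ(broken) − Σ(formed) = 5022 − 4908 = +114 kJ
For 2× the reaction as written: 2 × (+114) = +228 kJ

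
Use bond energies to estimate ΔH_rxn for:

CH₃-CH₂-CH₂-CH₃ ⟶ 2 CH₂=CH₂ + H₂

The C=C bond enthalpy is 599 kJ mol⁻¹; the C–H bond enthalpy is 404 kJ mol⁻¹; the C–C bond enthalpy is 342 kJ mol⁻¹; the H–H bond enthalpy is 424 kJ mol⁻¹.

ΔH ≈ +212 kJ

Bonds broken (reactants):
  C–C: 3 × 342 = 1026
  C–H: 10 × 404 = 4040
  Σ(broken) = 5066 kJ
Bonds formed (products):
  C–H: 8 × 404 = 3232
  C=C: 2 × 599 = 1198
  H–H: 1 × 424 = 424
  Σ(formed) = 4854 kJ
ΔH = Σ(broken) − Σ(formed) = 5066 − 4854 = +212 kJ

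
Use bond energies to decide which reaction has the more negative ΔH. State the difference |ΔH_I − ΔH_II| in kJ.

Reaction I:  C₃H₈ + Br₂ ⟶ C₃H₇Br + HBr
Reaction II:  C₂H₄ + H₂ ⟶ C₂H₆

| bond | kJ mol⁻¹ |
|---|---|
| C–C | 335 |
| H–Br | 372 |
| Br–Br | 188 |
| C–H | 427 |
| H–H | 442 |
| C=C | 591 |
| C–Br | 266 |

Reaction II, by 133 kJ

Reaction I:
  Bonds broken (reactants):
    Br–Br: 1 × 188 = 188
    C–C: 2 × 335 = 670
    C–H: 8 × 427 = 3416
    Σ(broken) = 4274 kJ
  Bonds formed (products):
    C–Br: 1 × 266 = 266
    C–C: 2 × 335 = 670
    C–H: 7 × 427 = 2989
    H–Br: 1 × 372 = 372
    Σ(formed) = 4297 kJ
  ΔH_I = 4274 − 4297 = −23 kJ
Reaction II:
  Bonds broken (reactants):
    C–H: 4 × 427 = 1708
    C=C: 1 × 591 = 591
    H–H: 1 × 442 = 442
    Σ(broken) = 2741 kJ
  Bonds formed (products):
    C–C: 1 × 335 = 335
    C–H: 6 × 427 = 2562
    Σ(formed) = 2897 kJ
  ΔH_II = 2741 − 2897 = −156 kJ
ΔH_I − ΔH_II = +133 kJ, so reaction II has the more negative ΔH; |ΔH_I − ΔH_II| = 133 kJ.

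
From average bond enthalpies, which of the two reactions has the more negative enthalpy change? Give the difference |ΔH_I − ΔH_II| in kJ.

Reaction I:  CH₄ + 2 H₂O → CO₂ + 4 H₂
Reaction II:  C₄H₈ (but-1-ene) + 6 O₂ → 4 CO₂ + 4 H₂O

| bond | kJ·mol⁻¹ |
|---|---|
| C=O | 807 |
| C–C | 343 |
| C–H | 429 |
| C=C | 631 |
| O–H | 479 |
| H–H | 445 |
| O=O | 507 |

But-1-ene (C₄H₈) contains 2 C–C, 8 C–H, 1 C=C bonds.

Reaction II, by 2735 kJ

Reaction I:
  Bonds broken (reactants):
    C–H: 4 × 429 = 1716
    O–H: 4 × 479 = 1916
    Σ(broken) = 3632 kJ
  Bonds formed (products):
    C=O: 2 × 807 = 1614
    H–H: 4 × 445 = 1780
    Σ(formed) = 3394 kJ
  ΔH_I = 3632 − 3394 = +238 kJ
Reaction II:
  Bonds broken (reactants):
    C–C: 2 × 343 = 686
    C–H: 8 × 429 = 3432
    C=C: 1 × 631 = 631
    O=O: 6 × 507 = 3042
    Σ(broken) = 7791 kJ
  Bonds formed (products):
    C=O: 8 × 807 = 6456
    O–H: 8 × 479 = 3832
    Σ(formed) = 10288 kJ
  ΔH_II = 7791 − 10288 = −2497 kJ
ΔH_I − ΔH_II = +2735 kJ, so reaction II has the more negative ΔH; |ΔH_I − ΔH_II| = 2735 kJ.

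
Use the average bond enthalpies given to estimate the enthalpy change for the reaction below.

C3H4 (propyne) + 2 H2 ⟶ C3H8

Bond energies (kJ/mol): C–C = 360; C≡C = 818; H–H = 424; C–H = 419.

ΔH ≈ −370 kJ

Bonds broken (reactants):
  C≡C: 1 × 818 = 818
  C–C: 1 × 360 = 360
  C–H: 4 × 419 = 1676
  H–H: 2 × 424 = 848
  Σ(broken) = 3702 kJ
Bonds formed (products):
  C–C: 2 × 360 = 720
  C–H: 8 × 419 = 3352
  Σ(formed) = 4072 kJ
ΔH = Σ(broken) − Σ(formed) = 3702 − 4072 = −370 kJ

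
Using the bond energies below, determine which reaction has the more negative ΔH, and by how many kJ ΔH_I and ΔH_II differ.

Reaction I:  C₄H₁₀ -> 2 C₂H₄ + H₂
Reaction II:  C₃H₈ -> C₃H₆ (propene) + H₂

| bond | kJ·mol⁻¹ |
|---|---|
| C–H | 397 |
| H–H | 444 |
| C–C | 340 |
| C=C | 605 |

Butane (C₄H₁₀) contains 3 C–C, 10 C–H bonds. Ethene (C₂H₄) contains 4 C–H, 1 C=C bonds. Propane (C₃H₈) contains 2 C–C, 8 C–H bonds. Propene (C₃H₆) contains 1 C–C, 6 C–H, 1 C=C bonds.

Reaction I:
  Bonds broken (reactants):
    C–C: 3 × 340 = 1020
    C–H: 10 × 397 = 3970
    Σ(broken) = 4990 kJ
  Bonds formed (products):
    C–H: 8 × 397 = 3176
    C=C: 2 × 605 = 1210
    H–H: 1 × 444 = 444
    Σ(formed) = 4830 kJ
  ΔH_I = 4990 − 4830 = +160 kJ
Reaction II:
  Bonds broken (reactants):
    C–C: 2 × 340 = 680
    C–H: 8 × 397 = 3176
    Σ(broken) = 3856 kJ
  Bonds formed (products):
    C–C: 1 × 340 = 340
    C–H: 6 × 397 = 2382
    C=C: 1 × 605 = 605
    H–H: 1 × 444 = 444
    Σ(formed) = 3771 kJ
  ΔH_II = 3856 − 3771 = +85 kJ
ΔH_I − ΔH_II = +75 kJ, so reaction II has the more negative ΔH; |ΔH_I − ΔH_II| = 75 kJ.

Reaction II, by 75 kJ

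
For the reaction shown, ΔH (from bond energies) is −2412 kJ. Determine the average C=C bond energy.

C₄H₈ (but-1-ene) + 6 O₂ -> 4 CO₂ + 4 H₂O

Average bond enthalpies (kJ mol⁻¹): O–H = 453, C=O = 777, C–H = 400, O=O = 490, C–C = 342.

D(C=C) ≈ 604 kJ/mol

Let D be the C=C bond energy.
Σ(broken) = 2×342 + 8×400 + 1×D + 6×490 = 6824 + D
Σ(formed) = 8×777 + 8×453 = 9840
ΔH = Σ(broken) − Σ(formed) = (6824 + D) − (9840) = −3016 + D
Setting this equal to −2412 kJ gives D = 604 kJ/mol.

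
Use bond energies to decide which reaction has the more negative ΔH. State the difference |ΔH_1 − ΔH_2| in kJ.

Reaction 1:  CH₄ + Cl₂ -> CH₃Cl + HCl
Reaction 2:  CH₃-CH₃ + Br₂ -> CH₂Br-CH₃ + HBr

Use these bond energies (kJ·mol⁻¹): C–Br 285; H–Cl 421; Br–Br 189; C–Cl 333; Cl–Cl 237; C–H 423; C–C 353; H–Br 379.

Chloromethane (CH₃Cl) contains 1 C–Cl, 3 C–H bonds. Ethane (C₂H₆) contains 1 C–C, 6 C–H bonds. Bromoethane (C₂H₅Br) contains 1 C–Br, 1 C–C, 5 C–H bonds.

Reaction 1, by 42 kJ

Reaction 1:
  Bonds broken (reactants):
    C–H: 4 × 423 = 1692
    Cl–Cl: 1 × 237 = 237
    Σ(broken) = 1929 kJ
  Bonds formed (products):
    C–Cl: 1 × 333 = 333
    C–H: 3 × 423 = 1269
    H–Cl: 1 × 421 = 421
    Σ(formed) = 2023 kJ
  ΔH_1 = 1929 − 2023 = −94 kJ
Reaction 2:
  Bonds broken (reactants):
    Br–Br: 1 × 189 = 189
    C–C: 1 × 353 = 353
    C–H: 6 × 423 = 2538
    Σ(broken) = 3080 kJ
  Bonds formed (products):
    C–Br: 1 × 285 = 285
    C–C: 1 × 353 = 353
    C–H: 5 × 423 = 2115
    H–Br: 1 × 379 = 379
    Σ(formed) = 3132 kJ
  ΔH_2 = 3080 − 3132 = −52 kJ
ΔH_1 − ΔH_2 = −42 kJ, so reaction 1 has the more negative ΔH; |ΔH_1 − ΔH_2| = 42 kJ.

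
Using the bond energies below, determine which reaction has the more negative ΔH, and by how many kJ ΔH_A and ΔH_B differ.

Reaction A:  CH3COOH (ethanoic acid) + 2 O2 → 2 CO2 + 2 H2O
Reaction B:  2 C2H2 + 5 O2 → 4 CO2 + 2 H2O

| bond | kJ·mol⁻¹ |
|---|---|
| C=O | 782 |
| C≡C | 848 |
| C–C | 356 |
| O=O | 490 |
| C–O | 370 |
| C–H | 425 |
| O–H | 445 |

Reaction A:
  Bonds broken (reactants):
    C–C: 1 × 356 = 356
    C–H: 3 × 425 = 1275
    C–O: 1 × 370 = 370
    C=O: 1 × 782 = 782
    O–H: 1 × 445 = 445
    O=O: 2 × 490 = 980
    Σ(broken) = 4208 kJ
  Bonds formed (products):
    C=O: 4 × 782 = 3128
    O–H: 4 × 445 = 1780
    Σ(formed) = 4908 kJ
  ΔH_A = 4208 − 4908 = −700 kJ
Reaction B:
  Bonds broken (reactants):
    C≡C: 2 × 848 = 1696
    C–H: 4 × 425 = 1700
    O=O: 5 × 490 = 2450
    Σ(broken) = 5846 kJ
  Bonds formed (products):
    C=O: 8 × 782 = 6256
    O–H: 4 × 445 = 1780
    Σ(formed) = 8036 kJ
  ΔH_B = 5846 − 8036 = −2190 kJ
ΔH_A − ΔH_B = +1490 kJ, so reaction B has the more negative ΔH; |ΔH_A − ΔH_B| = 1490 kJ.

Reaction B, by 1490 kJ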